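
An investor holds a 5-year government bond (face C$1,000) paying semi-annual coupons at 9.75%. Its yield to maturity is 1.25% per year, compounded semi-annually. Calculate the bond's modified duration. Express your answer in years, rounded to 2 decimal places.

Periodic yield y = 0.00625. First find Macaulay duration:
  t   CF        PV=CF/(1+0.00625)^t    t·PV
  1        48.75        48.4472        48.4472
  2        48.75        48.1463        96.2926
  3        48.75        47.8472       143.5417
  4        48.75        47.5501       190.2002
  5        48.75        47.2547       236.2736
  6        48.75        46.9612       281.7672
  7        48.75        46.6695       326.6867
  8        48.75        46.3797       371.0372
  9        48.75        46.0916       414.8242
  10    1,048.75       985.4011     9,854.0109
  Σ                  1,410.7486    11,963.0816
P = 1,410.7486; Macaulay duration = 11,963.0816 / 1,410.7486 = 8.47995 half-year periods = 4.23998 years.
Modified duration = D_Mac / (1 + y) = 4.23998 / 1.00625 = 4.21364 years.

4.21 years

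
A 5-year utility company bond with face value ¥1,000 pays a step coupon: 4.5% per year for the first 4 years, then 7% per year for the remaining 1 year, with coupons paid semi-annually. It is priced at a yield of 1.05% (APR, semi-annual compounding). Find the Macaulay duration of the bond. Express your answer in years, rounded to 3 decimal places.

4.578 years

Periodic yield y = 0.00525. Discount each cash flow and weight by its period:
  t   CF        PV=CF/(1+0.00525)^t    t·PV
  1        22.50        22.3825        22.3825
  2        22.50        22.2656        44.5312
  3        22.50        22.1493        66.4479
  4        22.50        22.0336        88.1345
  5        22.50        21.9186       109.5928
  6        22.50        21.8041       130.8246
  7        22.50        21.6902       151.8315
  8        22.50        21.5769       172.6155
  9        35.00        33.3888       300.4995
  10    1,035.00       982.1991     9,821.9910
  Σ                  1,191.4088    10,908.8512
Price P = Σ PV = 1,191.4088.
Macaulay duration = Σ(t·PV) / P = 10,908.8512 / 1,191.4088 = 9.15626 half-year periods.
In years: 9.15626 / 2 = 4.57813 years.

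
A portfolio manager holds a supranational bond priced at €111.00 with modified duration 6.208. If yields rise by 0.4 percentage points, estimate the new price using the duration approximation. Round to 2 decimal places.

€108.24

Duration approximation: ΔP/P ≈ -D_mod · Δy = -6.208 × (+0.004) = -0.024832.
New price ≈ 111.00 × (1 - 0.024832) = 108.243648.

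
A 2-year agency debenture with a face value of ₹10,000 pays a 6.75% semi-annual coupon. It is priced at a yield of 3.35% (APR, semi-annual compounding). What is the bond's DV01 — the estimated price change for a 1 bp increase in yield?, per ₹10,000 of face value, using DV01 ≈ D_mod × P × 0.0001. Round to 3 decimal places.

Periodic yield y = 0.01675.
  t   CF        PV=CF/(1+0.01675)^t    t·PV
  1       337.50       331.9400       331.9400
  2       337.50       326.4716       652.9432
  3       337.50       321.0933       963.2799
  4    10,337.50     9,672.9468    38,691.7871
  Σ                 10,652.4517    40,639.9502
P = 10,652.4517; D_Mac = 3.81508 half-year periods = 1.90754 yrs; D_mod = 1.87611 yrs.
DV01 ≈ 1.87611 × 10,652.4517 × 0.0001 = 1.998522.

₹1.999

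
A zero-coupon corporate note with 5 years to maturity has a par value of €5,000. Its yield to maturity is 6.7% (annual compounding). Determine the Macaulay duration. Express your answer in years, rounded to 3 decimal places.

A zero-coupon bond has a single cash flow at maturity, so its Macaulay duration equals its maturity: 5 years.

5.000 years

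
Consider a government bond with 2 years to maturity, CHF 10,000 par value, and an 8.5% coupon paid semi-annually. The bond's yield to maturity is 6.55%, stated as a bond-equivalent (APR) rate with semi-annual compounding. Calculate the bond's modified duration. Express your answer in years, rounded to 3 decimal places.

Periodic yield y = 0.03275. First find Macaulay duration:
  t   CF        PV=CF/(1+0.03275)^t    t·PV
  1       425.00       411.5226       411.5226
  2       425.00       398.4727       796.9453
  3       425.00       385.8365     1,157.5095
  4    10,425.00     9,164.2146    36,656.8583
  Σ                 10,360.0464    39,022.8357
P = 10,360.0464; Macaulay duration = 39,022.8357 / 10,360.0464 = 3.76667 half-year periods = 1.88333 years.
Modified duration = D_Mac / (1 + y) = 1.88333 / 1.03275 = 1.82361 years.

1.824 years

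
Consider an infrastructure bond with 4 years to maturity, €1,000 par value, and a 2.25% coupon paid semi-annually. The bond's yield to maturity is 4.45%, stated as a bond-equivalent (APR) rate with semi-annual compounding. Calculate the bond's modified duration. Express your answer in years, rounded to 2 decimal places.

3.76 years

Periodic yield y = 0.02225. First find Macaulay duration:
  t   CF        PV=CF/(1+0.02225)^t    t·PV
  1        11.25        11.0051        11.0051
  2        11.25        10.7656        21.5312
  3        11.25        10.5313        31.5938
  4        11.25        10.3021        41.2082
  5        11.25        10.0778        50.3891
  6        11.25         9.8585        59.1509
  7        11.25         9.6439        67.5073
  8     1,011.25       848.0112     6,784.0895
  Σ                    920.1955     7,066.4752
P = 920.1955; Macaulay duration = 7,066.4752 / 920.1955 = 7.67932 half-year periods = 3.83966 years.
Modified duration = D_Mac / (1 + y) = 3.83966 / 1.02225 = 3.75609 years.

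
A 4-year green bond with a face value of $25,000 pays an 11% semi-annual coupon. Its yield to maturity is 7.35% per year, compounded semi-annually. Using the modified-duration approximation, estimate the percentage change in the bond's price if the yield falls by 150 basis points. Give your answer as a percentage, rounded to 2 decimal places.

Periodic yield y = 0.03675. Modified duration first:
  t   CF        PV=CF/(1+0.03675)^t    t·PV
  1     1,375.00     1,326.2599     1,326.2599
  2     1,375.00     1,279.2476     2,558.4952
  3     1,375.00     1,233.9017     3,701.7051
  4     1,375.00     1,190.1632     4,760.6528
  5     1,375.00     1,147.9751     5,739.8756
  6     1,375.00     1,107.2825     6,643.6950
  7     1,375.00     1,068.0323     7,476.2261
  8    26,375.00    19,760.5995   158,084.7960
  Σ                 28,113.4619   190,291.7058
P = 28,113.4619; D_Mac = 6.76870 half-year periods = 3.38435 yrs; D_mod = 3.38435/(1+0.03675) = 3.26439 yrs.
ΔP/P ≈ -D_mod · Δy = -3.26439 × (-0.015) = +0.048966 = +4.8966%.

+4.90%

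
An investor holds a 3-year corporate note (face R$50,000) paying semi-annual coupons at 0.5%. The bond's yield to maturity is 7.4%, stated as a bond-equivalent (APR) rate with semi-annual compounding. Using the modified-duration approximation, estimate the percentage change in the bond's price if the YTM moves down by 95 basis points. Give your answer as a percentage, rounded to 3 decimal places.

+2.729%

Periodic yield y = 0.037. Modified duration first:
  t   CF        PV=CF/(1+0.037)^t    t·PV
  1       125.00       120.5400       120.5400
  2       125.00       116.2392       232.4783
  3       125.00       112.0918       336.2753
  4       125.00       108.0924       432.3694
  5       125.00       104.2356       521.1782
  6    50,125.00    40,307.1273   241,842.7640
  Σ                 40,868.3263   243,485.6053
P = 40,868.3263; D_Mac = 5.95781 half-year periods = 2.97890 yrs; D_mod = 2.97890/(1+0.037) = 2.87262 yrs.
ΔP/P ≈ -D_mod · Δy = -2.87262 × (-0.0095) = +0.027290 = +2.7290%.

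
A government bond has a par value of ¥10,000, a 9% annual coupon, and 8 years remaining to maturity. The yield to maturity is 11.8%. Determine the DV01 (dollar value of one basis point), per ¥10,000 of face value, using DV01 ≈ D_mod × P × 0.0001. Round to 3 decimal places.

¥4.511

Periodic yield y = 0.118.
  t   CF        PV=CF/(1+0.118)^t    t·PV
  1       900.00       805.0089       805.0089
  2       900.00       720.0438     1,440.0876
  3       900.00       644.0463     1,932.1389
  4       900.00       576.0700     2,304.2802
  5       900.00       515.2684     2,576.3419
  6       900.00       460.8841     2,765.3044
  7       900.00       412.2398     2,885.6784
  8    10,900.00     4,465.7260    35,725.8077
  Σ                  8,599.2873    50,434.6480
P = 8,599.2873; D_Mac = 5.86498 yrs; D_mod = 5.24596 yrs.
DV01 ≈ 5.24596 × 8,599.2873 × 0.0001 = 4.511149.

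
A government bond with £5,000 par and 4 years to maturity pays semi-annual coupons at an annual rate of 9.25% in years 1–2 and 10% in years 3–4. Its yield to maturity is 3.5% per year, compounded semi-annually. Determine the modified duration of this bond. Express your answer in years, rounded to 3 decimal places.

Periodic yield y = 0.0175. First find Macaulay duration:
  t   CF        PV=CF/(1+0.0175)^t    t·PV
  1       231.25       227.2727       227.2727
  2       231.25       223.3639       446.7277
  3       231.25       219.5222       658.5667
  4       231.25       215.7467       862.9866
  5       250.00       229.2281     1,146.1407
  6       250.00       225.2856     1,351.7138
  7       250.00       221.4109     1,549.8766
  8     5,250.00     4,569.6608    36,557.2861
  Σ                  6,131.4909    42,800.5709
P = 6,131.4909; Macaulay duration = 42,800.5709 / 6,131.4909 = 6.98045 half-year periods = 3.49023 years.
Modified duration = D_Mac / (1 + y) = 3.49023 / 1.0175 = 3.43020 years.

3.430 years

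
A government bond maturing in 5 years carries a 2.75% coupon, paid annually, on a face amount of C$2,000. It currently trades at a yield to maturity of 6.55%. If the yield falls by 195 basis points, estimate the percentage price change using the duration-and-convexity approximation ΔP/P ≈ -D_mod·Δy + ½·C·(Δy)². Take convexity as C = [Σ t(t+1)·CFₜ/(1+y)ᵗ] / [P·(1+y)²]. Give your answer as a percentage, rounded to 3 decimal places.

With y = 0.0655:
  t   CF        PV=CF/(1+0.0655)^t    t·PV        t(t+1)·PV
  1        55.00        51.6190        51.6190         103.2379
  2        55.00        48.4458        96.8915         290.6746
  3        55.00        45.4676       136.4029         545.6116
  4        55.00        42.6726       170.6903         853.4515
  5     2,055.00     1,496.3892     7,481.9458      44,891.6751
  Σ                  1,684.5941     7,937.5495      46,684.6507
P = 1,684.5941; D_Mac = 4.71185 yrs; D_mod = 4.42219 yrs; C = 24.41023.
Duration effect: -4.42219 × (-0.0195) = +0.086233
Convexity effect: 0.5 × 24.41023 × (-0.0195)² = +0.0046410
ΔP/P ≈ +0.086233 + 0.0046410 = +0.090874 = +9.0874%.

+9.087%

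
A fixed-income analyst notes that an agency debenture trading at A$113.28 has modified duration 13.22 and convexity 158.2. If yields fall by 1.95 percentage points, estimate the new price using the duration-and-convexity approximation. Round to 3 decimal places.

A$145.890

Duration effect: -D_mod·Δy = -13.22 × (-0.0195) = +0.257790
Convexity effect: ½·C·(Δy)² = 0.5 × 158.2 × (-0.0195)² = +0.030077775
ΔP/P ≈ +0.257790 + 0.030077775 = +0.287867775
New price ≈ 113.28 × (1 + 0.287867775) = 145.889661552.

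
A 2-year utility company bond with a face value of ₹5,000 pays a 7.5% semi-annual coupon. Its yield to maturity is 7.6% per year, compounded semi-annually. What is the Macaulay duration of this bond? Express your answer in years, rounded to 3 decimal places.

1.894 years

Periodic yield y = 0.038. Discount each cash flow and weight by its period:
  t   CF        PV=CF/(1+0.038)^t    t·PV
  1       187.50       180.6358       180.6358
  2       187.50       174.0230       348.0459
  3       187.50       167.6522       502.9565
  4     5,187.50     4,468.5713    17,874.2854
  Σ                  4,990.8823    18,905.9237
Price P = Σ PV = 4,990.8823.
Macaulay duration = Σ(t·PV) / P = 18,905.9237 / 4,990.8823 = 3.78809 half-year periods.
In years: 3.78809 / 2 = 1.89405 years.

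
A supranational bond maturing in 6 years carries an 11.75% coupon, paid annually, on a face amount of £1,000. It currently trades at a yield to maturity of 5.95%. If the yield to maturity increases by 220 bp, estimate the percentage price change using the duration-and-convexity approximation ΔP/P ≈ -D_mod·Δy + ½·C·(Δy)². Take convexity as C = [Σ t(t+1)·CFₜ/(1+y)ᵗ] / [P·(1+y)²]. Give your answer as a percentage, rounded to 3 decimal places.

-9.299%

With y = 0.0595:
  t   CF        PV=CF/(1+0.0595)^t    t·PV        t(t+1)·PV
  1       117.50       110.9014       110.9014         221.8027
  2       117.50       104.6733       209.3466         628.0398
  3       117.50        98.7950       296.3850       1,185.5400
  4       117.50        93.2468       372.9873       1,864.9364
  5       117.50        88.0102       440.0511       2,640.3063
  6     1,117.50       790.0267     4,740.1602      33,181.1211
  Σ                  1,285.6534     6,169.8315      39,721.7464
P = 1,285.6534; D_Mac = 4.79899 yrs; D_mod = 4.52948 yrs; C = 27.52343.
Duration effect: -4.52948 × (+0.022) = -0.099649
Convexity effect: 0.5 × 27.52343 × (0.022)² = +0.0066607
ΔP/P ≈ -0.099649 + 0.0066607 = -0.092988 = -9.2988%.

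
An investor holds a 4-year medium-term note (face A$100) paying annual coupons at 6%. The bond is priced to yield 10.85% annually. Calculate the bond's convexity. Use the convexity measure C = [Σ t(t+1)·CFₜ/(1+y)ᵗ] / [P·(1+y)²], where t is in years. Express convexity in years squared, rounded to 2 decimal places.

14.35

With y = 0.1085:
  t   CF        PV=CF/(1+0.1085)^t    t·PV        t(t+1)·PV
  1         6.00         5.4127         5.4127          10.8254
  2         6.00         4.8829         9.7658          29.2975
  3         6.00         4.4050        13.2149          52.8598
  4       106.00        70.2042       280.8168       1,404.0839
  Σ                     84.9048       309.2103       1,497.0667
P = 84.9048.
Convexity = Σ t(t+1)·PV / [P·(1+y)²] = 1,497.0667 / (84.9048 × 1.228772) = 14.34952.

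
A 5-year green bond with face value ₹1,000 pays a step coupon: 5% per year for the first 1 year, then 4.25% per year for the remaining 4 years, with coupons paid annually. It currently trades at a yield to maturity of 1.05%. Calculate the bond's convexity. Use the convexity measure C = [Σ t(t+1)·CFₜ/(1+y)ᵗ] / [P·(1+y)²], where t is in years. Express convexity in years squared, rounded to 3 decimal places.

With y = 0.0105:
  t   CF        PV=CF/(1+0.0105)^t    t·PV        t(t+1)·PV
  1        50.00        49.4805        49.4805          98.9609
  2        42.50        41.6214        83.2427         249.7282
  3        42.50        41.1889       123.5666         494.2666
  4        42.50        40.7609       163.0436         815.2178
  5     1,042.50       989.4514     4,947.2571      29,683.5425
  Σ                  1,162.5030     5,366.5905      31,341.7159
P = 1,162.5030.
Convexity = Σ t(t+1)·PV / [P·(1+y)²] = 31,341.7159 / (1,162.5030 × 1.021110) = 26.40317.

26.403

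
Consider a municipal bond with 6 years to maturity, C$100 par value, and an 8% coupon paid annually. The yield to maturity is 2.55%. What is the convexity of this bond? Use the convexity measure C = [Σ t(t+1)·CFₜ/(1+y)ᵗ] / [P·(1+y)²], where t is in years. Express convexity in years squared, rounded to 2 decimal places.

With y = 0.0255:
  t   CF        PV=CF/(1+0.0255)^t    t·PV        t(t+1)·PV
  1         8.00         7.8011         7.8011          15.6021
  2         8.00         7.6071        15.2142          45.6426
  3         8.00         7.4179        22.2538          89.0152
  4         8.00         7.2335        28.9339         144.6696
  5         8.00         7.0536        35.2681         211.6084
  6       108.00        92.8560       557.1357       3,899.9502
  Σ                    129.9691       666.6068       4,406.4881
P = 129.9691.
Convexity = Σ t(t+1)·PV / [P·(1+y)²] = 4,406.4881 / (129.9691 × 1.051650) = 32.23896.

32.24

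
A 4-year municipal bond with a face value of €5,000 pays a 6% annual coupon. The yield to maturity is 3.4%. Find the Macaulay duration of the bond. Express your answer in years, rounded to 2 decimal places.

3.69 years

Periodic yield y = 0.034. Discount each cash flow and weight by its year:
  t   CF        PV=CF/(1+0.034)^t    t·PV
  1       300.00       290.1354       290.1354
  2       300.00       280.5952       561.1903
  3       300.00       271.3686       814.1059
  4     5,300.00     4,636.5368    18,546.1473
  Σ                  5,478.6360    20,211.5789
Price P = Σ PV = 5,478.6360.
Macaulay duration = Σ(t·PV) / P = 20,211.5789 / 5,478.6360 = 3.68916 years.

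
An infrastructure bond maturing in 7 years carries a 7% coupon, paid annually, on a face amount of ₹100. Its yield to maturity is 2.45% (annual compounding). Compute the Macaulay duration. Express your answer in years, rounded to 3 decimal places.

5.931 years

Periodic yield y = 0.0245. Discount each cash flow and weight by its year:
  t   CF        PV=CF/(1+0.0245)^t    t·PV
  1         7.00         6.8326         6.8326
  2         7.00         6.6692        13.3384
  3         7.00         6.5097        19.5292
  4         7.00         6.3540        25.4162
  5         7.00         6.2021        31.0105
  6         7.00         6.0538        36.3226
  7       107.00        90.3234       632.2635
  Σ                    128.9448       764.7129
Price P = Σ PV = 128.9448.
Macaulay duration = Σ(t·PV) / P = 764.7129 / 128.9448 = 5.93055 years.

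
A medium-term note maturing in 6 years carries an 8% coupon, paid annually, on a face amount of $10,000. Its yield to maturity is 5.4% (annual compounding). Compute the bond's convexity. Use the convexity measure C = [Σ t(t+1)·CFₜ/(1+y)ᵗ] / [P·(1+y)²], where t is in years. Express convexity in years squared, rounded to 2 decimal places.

With y = 0.054:
  t   CF        PV=CF/(1+0.054)^t    t·PV        t(t+1)·PV
  1       800.00       759.0133       759.0133       1,518.0266
  2       800.00       720.1265     1,440.2529       4,320.7587
  3       800.00       683.2319     2,049.6958       8,198.7832
  4       800.00       648.2276     2,592.9106      12,964.5528
  5       800.00       615.0167     3,075.0837      18,450.5020
  6    10,800.00     7,877.3491    47,264.0944     330,848.6605
  Σ                 11,302.9651    57,181.0506     376,301.2837
P = 11,302.9651.
Convexity = Σ t(t+1)·PV / [P·(1+y)²] = 376,301.2837 / (11,302.9651 × 1.110916) = 29.96830.

29.97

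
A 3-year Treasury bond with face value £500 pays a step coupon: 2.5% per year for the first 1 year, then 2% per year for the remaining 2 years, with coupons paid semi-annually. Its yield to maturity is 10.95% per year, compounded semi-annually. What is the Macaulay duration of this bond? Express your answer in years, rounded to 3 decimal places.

2.902 years

Periodic yield y = 0.05475. Discount each cash flow and weight by its period:
  t   CF        PV=CF/(1+0.05475)^t    t·PV
  1         6.25         5.9256         5.9256
  2         6.25         5.6180        11.2360
  3         5.00         4.2611        12.7833
  4         5.00         4.0399        16.1596
  5         5.00         3.8302        19.1510
  6       505.00       366.7703     2,200.6219
  Σ                    390.4451     2,265.8774
Price P = Σ PV = 390.4451.
Macaulay duration = Σ(t·PV) / P = 2,265.8774 / 390.4451 = 5.80332 half-year periods.
In years: 5.80332 / 2 = 2.90166 years.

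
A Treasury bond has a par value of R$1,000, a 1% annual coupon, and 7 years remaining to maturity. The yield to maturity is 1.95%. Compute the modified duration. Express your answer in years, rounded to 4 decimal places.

6.6575 years

Periodic yield y = 0.0195. First find Macaulay duration:
  t   CF        PV=CF/(1+0.0195)^t    t·PV
  1        10.00         9.8087         9.8087
  2        10.00         9.6211        19.2422
  3        10.00         9.4371        28.3113
  4        10.00         9.2566        37.0264
  5        10.00         9.0795        45.3977
  6        10.00         8.9059        53.4353
  7     1,010.00       882.2888     6,176.0216
  Σ                    938.3977     6,369.2431
P = 938.3977; Macaulay duration = 6,369.2431 / 938.3977 = 6.78736 years.
Modified duration = D_Mac / (1 + y) = 6.78736 / 1.0195 = 6.65754 years.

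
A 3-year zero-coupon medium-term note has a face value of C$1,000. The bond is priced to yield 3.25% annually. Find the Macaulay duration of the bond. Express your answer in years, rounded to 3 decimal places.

A zero-coupon bond has a single cash flow at maturity, so its Macaulay duration equals its maturity: 3 years.

3.000 years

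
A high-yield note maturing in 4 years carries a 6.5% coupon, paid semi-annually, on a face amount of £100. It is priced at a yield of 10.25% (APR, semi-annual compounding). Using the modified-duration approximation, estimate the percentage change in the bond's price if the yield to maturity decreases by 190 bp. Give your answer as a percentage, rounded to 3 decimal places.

Periodic yield y = 0.05125. Modified duration first:
  t   CF        PV=CF/(1+0.05125)^t    t·PV
  1         3.25         3.0916         3.0916
  2         3.25         2.9408         5.8817
  3         3.25         2.7975         8.3924
  4         3.25         2.6611        10.6444
  5         3.25         2.5314        12.6568
  6         3.25         2.4079        14.4477
  7         3.25         2.2906        16.0339
  8       103.25        69.2217       553.7733
  Σ                     87.9425       624.9216
P = 87.9425; D_Mac = 7.10603 half-year periods = 3.55301 yrs; D_mod = 3.55301/(1+0.05125) = 3.37980 yrs.
ΔP/P ≈ -D_mod · Δy = -3.37980 × (-0.019) = +0.064216 = +6.4216%.

+6.422%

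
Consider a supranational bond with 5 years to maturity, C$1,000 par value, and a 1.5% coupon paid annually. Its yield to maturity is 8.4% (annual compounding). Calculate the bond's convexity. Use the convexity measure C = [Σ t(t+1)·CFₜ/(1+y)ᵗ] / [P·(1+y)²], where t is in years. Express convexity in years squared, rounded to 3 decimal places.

24.344

With y = 0.084:
  t   CF        PV=CF/(1+0.084)^t    t·PV        t(t+1)·PV
  1        15.00        13.8376        13.8376          27.6753
  2        15.00        12.7653        25.5307          76.5921
  3        15.00        11.7762        35.3285         141.3138
  4        15.00        10.8636        43.4544         217.2722
  5     1,015.00       678.1404     3,390.7021      20,344.2126
  Σ                    727.3832     3,508.8533      20,807.0660
P = 727.3832.
Convexity = Σ t(t+1)·PV / [P·(1+y)²] = 20,807.0660 / (727.3832 × 1.175056) = 24.34384.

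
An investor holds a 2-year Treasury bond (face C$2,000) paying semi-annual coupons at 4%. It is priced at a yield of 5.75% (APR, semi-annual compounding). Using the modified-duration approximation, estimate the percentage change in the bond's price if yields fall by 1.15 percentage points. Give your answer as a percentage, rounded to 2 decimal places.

Periodic yield y = 0.02875. Modified duration first:
  t   CF        PV=CF/(1+0.02875)^t    t·PV
  1        40.00        38.8821        38.8821
  2        40.00        37.7955        75.5910
  3        40.00        36.7393       110.2178
  4     2,040.00     1,821.3389     7,285.3558
  Σ                  1,934.7559     7,510.0468
P = 1,934.7559; D_Mac = 3.88165 half-year periods = 1.94083 yrs; D_mod = 1.94083/(1+0.02875) = 1.88659 yrs.
ΔP/P ≈ -D_mod · Δy = -1.88659 × (-0.0115) = +0.021696 = +2.1696%.

+2.17%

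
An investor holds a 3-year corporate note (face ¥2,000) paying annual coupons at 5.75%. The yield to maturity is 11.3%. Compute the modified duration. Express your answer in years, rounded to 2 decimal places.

Periodic yield y = 0.113. First find Macaulay duration:
  t   CF        PV=CF/(1+0.113)^t    t·PV
  1       115.00       103.3243       103.3243
  2       115.00        92.8341       185.6682
  3     2,115.00     1,533.9983     4,601.9949
  Σ                  1,730.1567     4,890.9874
P = 1,730.1567; Macaulay duration = 4,890.9874 / 1,730.1567 = 2.82690 years.
Modified duration = D_Mac / (1 + y) = 2.82690 / 1.113 = 2.53990 years.

2.54 years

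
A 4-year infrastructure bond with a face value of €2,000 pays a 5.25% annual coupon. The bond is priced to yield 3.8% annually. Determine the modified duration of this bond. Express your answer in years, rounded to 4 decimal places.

3.5826 years

Periodic yield y = 0.038. First find Macaulay duration:
  t   CF        PV=CF/(1+0.038)^t    t·PV
  1       105.00       101.1561       101.1561
  2       105.00        97.4529       194.9057
  3       105.00        93.8852       281.6557
  4     2,105.00     1,813.2709     7,253.0835
  Σ                  2,105.7650     7,830.8010
P = 2,105.7650; Macaulay duration = 7,830.8010 / 2,105.7650 = 3.71874 years.
Modified duration = D_Mac / (1 + y) = 3.71874 / 1.038 = 3.58260 years.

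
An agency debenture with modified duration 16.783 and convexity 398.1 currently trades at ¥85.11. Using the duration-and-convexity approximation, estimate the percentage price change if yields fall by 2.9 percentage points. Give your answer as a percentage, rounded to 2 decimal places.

Duration effect: -D_mod·Δy = -16.783 × (-0.029) = +0.486707
Convexity effect: ½·C·(Δy)² = 0.5 × 398.1 × (-0.029)² = +0.16740105
ΔP/P ≈ +0.486707 + 0.16740105 = +0.65410805
= +65.410805%.

+65.41%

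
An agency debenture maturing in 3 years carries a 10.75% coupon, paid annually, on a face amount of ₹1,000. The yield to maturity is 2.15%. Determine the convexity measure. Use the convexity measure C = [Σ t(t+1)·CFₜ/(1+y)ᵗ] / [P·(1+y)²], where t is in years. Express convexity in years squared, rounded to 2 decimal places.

10.22

With y = 0.0215:
  t   CF        PV=CF/(1+0.0215)^t    t·PV        t(t+1)·PV
  1       107.50       105.2374       105.2374         210.4748
  2       107.50       103.0224       206.0448         618.1345
  3     1,107.50     1,039.0313     3,117.0938      12,468.3754
  Σ                  1,247.2911     3,428.3761      13,296.9846
P = 1,247.2911.
Convexity = Σ t(t+1)·PV / [P·(1+y)²] = 13,296.9846 / (1,247.2911 × 1.043462) = 10.21665.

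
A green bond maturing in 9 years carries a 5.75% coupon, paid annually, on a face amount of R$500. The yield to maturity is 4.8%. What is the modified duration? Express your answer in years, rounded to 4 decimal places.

Periodic yield y = 0.048. First find Macaulay duration:
  t   CF        PV=CF/(1+0.048)^t    t·PV
  1        28.75        27.4332        27.4332
  2        28.75        26.1767        52.3534
  3        28.75        24.9778        74.9334
  4        28.75        23.8338        95.3351
  5        28.75        22.7421       113.7107
  6        28.75        21.7005       130.2031
  7        28.75        20.7066       144.9462
  8        28.75        19.7582       158.0657
  9       528.75       346.7359     3,120.6233
  Σ                    534.0649     3,917.6041
P = 534.0649; Macaulay duration = 3,917.6041 / 534.0649 = 7.33545 years.
Modified duration = D_Mac / (1 + y) = 7.33545 / 1.048 = 6.99947 years.

6.9995 years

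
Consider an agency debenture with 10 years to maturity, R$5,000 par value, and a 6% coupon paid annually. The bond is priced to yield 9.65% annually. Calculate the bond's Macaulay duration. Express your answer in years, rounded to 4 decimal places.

7.4560 years

Periodic yield y = 0.0965. Discount each cash flow and weight by its year:
  t   CF        PV=CF/(1+0.0965)^t    t·PV
  1       300.00       273.5978       273.5978
  2       300.00       249.5192       499.0384
  3       300.00       227.5597       682.6791
  4       300.00       207.5328       830.1311
  5       300.00       189.2684       946.3419
  6       300.00       172.6114     1,035.6683
  7       300.00       157.4203     1,101.9423
  8       300.00       143.5662     1,148.5295
  9       300.00       130.9313     1,178.3818
  10    5,300.00     2,109.5485    21,095.4848
  Σ                  3,861.5556    28,791.7950
Price P = Σ PV = 3,861.5556.
Macaulay duration = Σ(t·PV) / P = 28,791.7950 / 3,861.5556 = 7.45601 years.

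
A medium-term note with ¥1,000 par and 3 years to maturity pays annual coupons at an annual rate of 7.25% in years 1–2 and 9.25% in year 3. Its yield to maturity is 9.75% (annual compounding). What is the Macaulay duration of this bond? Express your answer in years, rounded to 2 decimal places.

2.80 years

Periodic yield y = 0.0975. Discount each cash flow and weight by its year:
  t   CF        PV=CF/(1+0.0975)^t    t·PV
  1        72.50        66.0592        66.0592
  2        72.50        60.1906       120.3813
  3     1,092.50       826.4334     2,479.3002
  Σ                    952.6833     2,665.7407
Price P = Σ PV = 952.6833.
Macaulay duration = Σ(t·PV) / P = 2,665.7407 / 952.6833 = 2.79814 years.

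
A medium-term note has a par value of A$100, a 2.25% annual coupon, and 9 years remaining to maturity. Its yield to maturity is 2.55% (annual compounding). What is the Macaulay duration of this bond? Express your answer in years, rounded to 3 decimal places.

8.236 years

Periodic yield y = 0.0255. Discount each cash flow and weight by its year:
  t   CF        PV=CF/(1+0.0255)^t    t·PV
  1         2.25         2.1941         2.1941
  2         2.25         2.1395         4.2790
  3         2.25         2.0863         6.2589
  4         2.25         2.0344         8.1377
  5         2.25         1.9838         9.9191
  6         2.25         1.9345        11.6070
  7         2.25         1.8864        13.2048
  8         2.25         1.8395        14.7159
  9       102.25        81.5159       733.6431
  Σ                     97.6144       803.9595
Price P = Σ PV = 97.6144.
Macaulay duration = Σ(t·PV) / P = 803.9595 / 97.6144 = 8.23608 years.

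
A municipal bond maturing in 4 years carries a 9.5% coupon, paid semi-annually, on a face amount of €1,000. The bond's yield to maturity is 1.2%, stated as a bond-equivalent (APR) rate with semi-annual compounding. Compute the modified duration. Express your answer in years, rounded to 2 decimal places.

3.49 years

Periodic yield y = 0.006. First find Macaulay duration:
  t   CF        PV=CF/(1+0.006)^t    t·PV
  1        47.50        47.2167        47.2167
  2        47.50        46.9351        93.8702
  3        47.50        46.6552       139.9655
  4        47.50        46.3769       185.5076
  5        47.50        46.1003       230.5015
  6        47.50        45.8253       274.9521
  7        47.50        45.5520       318.8642
  8     1,047.50       998.5509     7,988.4068
  Σ                  1,323.2124     9,279.2845
P = 1,323.2124; Macaulay duration = 9,279.2845 / 1,323.2124 = 7.01269 half-year periods = 3.50635 years.
Modified duration = D_Mac / (1 + y) = 3.50635 / 1.006 = 3.48543 years.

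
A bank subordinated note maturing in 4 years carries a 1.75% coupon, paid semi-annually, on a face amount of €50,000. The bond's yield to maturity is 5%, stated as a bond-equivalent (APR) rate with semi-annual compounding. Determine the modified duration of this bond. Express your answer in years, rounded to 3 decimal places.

3.777 years

Periodic yield y = 0.025. First find Macaulay duration:
  t   CF        PV=CF/(1+0.025)^t    t·PV
  1       437.50       426.8293       426.8293
  2       437.50       416.4188       832.8376
  3       437.50       406.2622     1,218.7867
  4       437.50       396.3534     1,585.4136
  5       437.50       386.6863     1,933.4313
  6       437.50       377.2549     2,263.5293
  7       437.50       368.0535     2,576.3748
  8    50,437.50    41,396.4052   331,171.2413
  Σ                 44,174.2636   342,008.4439
P = 44,174.2636; Macaulay duration = 342,008.4439 / 44,174.2636 = 7.74226 half-year periods = 3.87113 years.
Modified duration = D_Mac / (1 + y) = 3.87113 / 1.025 = 3.77671 years.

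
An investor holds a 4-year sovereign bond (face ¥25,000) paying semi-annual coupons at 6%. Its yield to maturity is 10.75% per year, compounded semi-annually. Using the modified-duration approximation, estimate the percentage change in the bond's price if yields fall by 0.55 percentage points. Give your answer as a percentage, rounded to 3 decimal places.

+1.866%

Periodic yield y = 0.05375. Modified duration first:
  t   CF        PV=CF/(1+0.05375)^t    t·PV
  1       750.00       711.7438       711.7438
  2       750.00       675.4389     1,350.8779
  3       750.00       640.9859     1,922.9578
  4       750.00       608.2903     2,433.1613
  5       750.00       577.2625     2,886.3124
  6       750.00       547.8173     3,286.9038
  7       750.00       519.8741     3,639.1184
  8    25,750.00    16,938.5618   135,508.4942
  Σ                 21,219.9746   151,739.5695
P = 21,219.9746; D_Mac = 7.15079 half-year periods = 3.57539 yrs; D_mod = 3.57539/(1+0.05375) = 3.39302 yrs.
ΔP/P ≈ -D_mod · Δy = -3.39302 × (-0.0055) = +0.018662 = +1.8662%.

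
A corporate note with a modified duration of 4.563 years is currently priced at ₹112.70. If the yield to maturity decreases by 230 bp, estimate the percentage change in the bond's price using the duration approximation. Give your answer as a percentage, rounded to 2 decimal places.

Duration approximation: ΔP/P ≈ -D_mod · Δy = -4.563 × (-0.023) = +0.104949.
As a percentage: +10.4949%.

+10.49%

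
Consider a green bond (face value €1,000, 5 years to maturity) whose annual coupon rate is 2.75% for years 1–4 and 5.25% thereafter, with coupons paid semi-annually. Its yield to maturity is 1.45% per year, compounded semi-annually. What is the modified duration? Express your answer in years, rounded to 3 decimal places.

Periodic yield y = 0.00725. First find Macaulay duration:
  t   CF        PV=CF/(1+0.00725)^t    t·PV
  1        13.75        13.6510        13.6510
  2        13.75        13.5528        27.1055
  3        13.75        13.4552        40.3657
  4        13.75        13.3584        53.4335
  5        13.75        13.2622        66.3111
  6        13.75        13.1668        79.0006
  7        13.75        13.0720        91.5039
  8        13.75        12.9779       103.8232
  9        26.25        24.5977       221.3790
  10    1,026.25       954.7296     9,547.2965
  Σ                  1,085.8236    10,243.8700
P = 1,085.8236; Macaulay duration = 10,243.8700 / 1,085.8236 = 9.43419 half-year periods = 4.71710 years.
Modified duration = D_Mac / (1 + y) = 4.71710 / 1.00725 = 4.68314 years.

4.683 years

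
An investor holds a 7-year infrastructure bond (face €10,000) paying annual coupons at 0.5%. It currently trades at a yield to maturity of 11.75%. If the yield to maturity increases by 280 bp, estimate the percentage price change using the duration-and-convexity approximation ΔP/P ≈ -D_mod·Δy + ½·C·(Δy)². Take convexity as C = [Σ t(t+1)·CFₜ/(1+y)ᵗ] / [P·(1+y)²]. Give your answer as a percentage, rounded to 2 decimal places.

-15.42%

With y = 0.1175:
  t   CF        PV=CF/(1+0.1175)^t    t·PV        t(t+1)·PV
  1        50.00        44.7427        44.7427          89.4855
  2        50.00        40.0382        80.0765         240.2294
  3        50.00        35.8284       107.4852         429.9408
  4        50.00        32.0612       128.2448         641.2242
  5        50.00        28.6901       143.4506         860.7036
  6        50.00        25.6735       154.0409       1,078.2863
  7    10,050.00     4,617.7811    32,324.4675     258,595.7400
  Σ                  4,824.8152    32,982.5082     261,935.6097
P = 4,824.8152; D_Mac = 6.83601 yrs; D_mod = 6.11724 yrs; C = 43.47292.
Duration effect: -6.11724 × (+0.028) = -0.171283
Convexity effect: 0.5 × 43.47292 × (0.028)² = +0.0170414
ΔP/P ≈ -0.171283 + 0.0170414 = -0.154241 = -15.4241%.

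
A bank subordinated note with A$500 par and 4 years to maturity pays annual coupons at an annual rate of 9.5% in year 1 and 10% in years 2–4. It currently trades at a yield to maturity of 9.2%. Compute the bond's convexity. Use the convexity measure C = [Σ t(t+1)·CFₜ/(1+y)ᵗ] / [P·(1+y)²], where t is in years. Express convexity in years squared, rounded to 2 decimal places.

With y = 0.092:
  t   CF        PV=CF/(1+0.092)^t    t·PV        t(t+1)·PV
  1        47.50        43.4982        43.4982          86.9963
  2        50.00        41.9300        83.8600         251.5799
  3        50.00        38.3974       115.1923         460.7691
  4       550.00       386.7872     1,547.1490       7,735.7448
  Σ                    510.6128     1,789.6994       8,535.0901
P = 510.6128.
Convexity = Σ t(t+1)·PV / [P·(1+y)²] = 8,535.0901 / (510.6128 × 1.192464) = 14.01752.

14.02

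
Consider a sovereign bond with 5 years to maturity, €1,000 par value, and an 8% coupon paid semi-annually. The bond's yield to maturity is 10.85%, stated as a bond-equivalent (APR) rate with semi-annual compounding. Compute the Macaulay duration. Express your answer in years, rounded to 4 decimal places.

4.1633 years

Periodic yield y = 0.05425. Discount each cash flow and weight by its period:
  t   CF        PV=CF/(1+0.05425)^t    t·PV
  1        40.00        37.9417        37.9417
  2        40.00        35.9892        71.9785
  3        40.00        34.1373       102.4119
  4        40.00        32.3806       129.5226
  5        40.00        30.7144       153.5720
  6        40.00        29.1339       174.8033
  7        40.00        27.6347       193.4429
  8        40.00        26.2127       209.7013
  9        40.00        24.8638       223.7742
  10    1,040.00       613.1931     6,131.9308
  Σ                    892.2014     7,429.0790
Price P = Σ PV = 892.2014.
Macaulay duration = Σ(t·PV) / P = 7,429.0790 / 892.2014 = 8.32668 half-year periods.
In years: 8.32668 / 2 = 4.16334 years.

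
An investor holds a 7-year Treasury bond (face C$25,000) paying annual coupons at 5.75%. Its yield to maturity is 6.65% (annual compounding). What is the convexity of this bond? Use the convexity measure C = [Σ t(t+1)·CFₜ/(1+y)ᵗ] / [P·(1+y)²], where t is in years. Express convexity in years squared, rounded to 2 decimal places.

39.29

With y = 0.0665:
  t   CF        PV=CF/(1+0.0665)^t    t·PV        t(t+1)·PV
  1     1,437.50     1,347.8669     1,347.8669       2,695.7337
  2     1,437.50     1,263.8226     2,527.6453       7,582.9359
  3     1,437.50     1,185.0189     3,555.0567      14,220.2267
  4     1,437.50     1,111.1288     4,444.5153      22,222.5765
  5     1,437.50     1,041.8461     5,209.2303      31,255.3819
  6     1,437.50       976.8833     5,861.2999      41,029.0995
  7    26,437.50    16,845.9057   117,921.3402     943,370.7213
  Σ                 23,772.4723   140,866.9545   1,062,376.6754
P = 23,772.4723.
Convexity = Σ t(t+1)·PV / [P·(1+y)²] = 1,062,376.6754 / (23,772.4723 × 1.137422) = 39.29004.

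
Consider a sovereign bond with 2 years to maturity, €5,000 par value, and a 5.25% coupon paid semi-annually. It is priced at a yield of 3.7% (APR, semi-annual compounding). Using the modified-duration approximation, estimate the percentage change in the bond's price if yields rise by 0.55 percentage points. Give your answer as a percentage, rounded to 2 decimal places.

-1.04%

Periodic yield y = 0.0185. Modified duration first:
  t   CF        PV=CF/(1+0.0185)^t    t·PV
  1       131.25       128.8660       128.8660
  2       131.25       126.5253       253.0505
  3       131.25       124.2271       372.6812
  4     5,131.25     4,768.4699    19,073.8794
  Σ                  5,148.0882    19,828.4771
P = 5,148.0882; D_Mac = 3.85162 half-year periods = 1.92581 yrs; D_mod = 1.92581/(1+0.0185) = 1.89083 yrs.
ΔP/P ≈ -D_mod · Δy = -1.89083 × (+0.0055) = -0.010400 = -1.0400%.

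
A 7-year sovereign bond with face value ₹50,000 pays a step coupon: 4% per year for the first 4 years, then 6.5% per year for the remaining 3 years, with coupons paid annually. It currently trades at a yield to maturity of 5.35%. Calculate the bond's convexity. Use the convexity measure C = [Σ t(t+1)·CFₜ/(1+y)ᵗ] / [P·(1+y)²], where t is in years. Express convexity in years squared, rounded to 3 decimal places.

With y = 0.0535:
  t   CF        PV=CF/(1+0.0535)^t    t·PV        t(t+1)·PV
  1     2,000.00     1,898.4338     1,898.4338       3,796.8676
  2     2,000.00     1,802.0254     3,604.0509      10,812.1526
  3     2,000.00     1,710.5130     5,131.5390      20,526.1558
  4     2,000.00     1,623.6478     6,494.5913      32,472.9566
  5     3,250.00     2,504.4402    12,522.2009      75,133.2051
  6     3,250.00     2,377.2569    14,263.5416      99,844.7909
  7    53,250.00    36,972.4161   258,806.9129   2,070,455.3036
  Σ                 48,888.7333   302,721.2703   2,313,041.4322
P = 48,888.7333.
Convexity = Σ t(t+1)·PV / [P·(1+y)²] = 2,313,041.4322 / (48,888.7333 × 1.109862) = 42.62904.

42.629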